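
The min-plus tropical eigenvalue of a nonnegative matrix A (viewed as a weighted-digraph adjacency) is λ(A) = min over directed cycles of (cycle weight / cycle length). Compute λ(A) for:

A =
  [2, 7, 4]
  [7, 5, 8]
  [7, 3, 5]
λ(A) = 2

Enumerate directed cycles and compute their means (weight / length). Sample:
  cycle 0 → 0: weight = 2, length = 1, mean = 2/1 ≈ 2.000
  cycle 1 → 1: weight = 5, length = 1, mean = 5/1 ≈ 5.000
  cycle 2 → 2: weight = 5, length = 1, mean = 5/1 ≈ 5.000
  cycle 0 → 1 → 0: weight = 14, length = 2, mean = 14/2 ≈ 7.000
  cycle 0 → 2 → 0: weight = 11, length = 2, mean = 11/2 ≈ 5.500
  cycle 1 → 0 → 1: weight = 14, length = 2, mean = 14/2 ≈ 7.000
Minimum mean = 2.000, attained e.g. along the cycle 0 → 0 with weight 2 and length 1. So λ(A) = 2/1 = 2.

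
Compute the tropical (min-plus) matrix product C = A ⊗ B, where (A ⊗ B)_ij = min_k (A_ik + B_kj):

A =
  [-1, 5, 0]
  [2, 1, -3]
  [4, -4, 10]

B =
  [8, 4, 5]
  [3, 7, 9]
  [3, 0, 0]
A ⊗ B =
  [3, 0, 0]
  [0, -3, -3]
  [-1, 3, 5]

Apply the min-plus product entry-by-entry:
  C[0][0] = min over k of (A[0][0] + B[0][0] = -1 + 8 = 7, A[0][1] + B[1][0] = 5 + 3 = 8, A[0][2] + B[2][0] = 0 + 3 = 3) = 3 (attained at k = 2)
  C[0][1] = min over k of (A[0][0] + B[0][1] = -1 + 4 = 3, A[0][1] + B[1][1] = 5 + 7 = 12, A[0][2] + B[2][1] = 0 + 0 = 0) = 0 (attained at k = 2)
  C[0][2] = min over k of (A[0][0] + B[0][2] = -1 + 5 = 4, A[0][1] + B[1][2] = 5 + 9 = 14, A[0][2] + B[2][2] = 0 + 0 = 0) = 0 (attained at k = 2)
  C[1][0] = min over k of (A[1][0] + B[0][0] = 2 + 8 = 10, A[1][1] + B[1][0] = 1 + 3 = 4, A[1][2] + B[2][0] = -3 + 3 = 0) = 0 (attained at k = 2)
  C[1][1] = min over k of (A[1][0] + B[0][1] = 2 + 4 = 6, A[1][1] + B[1][1] = 1 + 7 = 8, A[1][2] + B[2][1] = -3 + 0 = -3) = -3 (attained at k = 2)
  C[1][2] = min over k of (A[1][0] + B[0][2] = 2 + 5 = 7, A[1][1] + B[1][2] = 1 + 9 = 10, A[1][2] + B[2][2] = -3 + 0 = -3) = -3 (attained at k = 2)
  C[2][0] = min over k of (A[2][0] + B[0][0] = 4 + 8 = 12, A[2][1] + B[1][0] = -4 + 3 = -1, A[2][2] + B[2][0] = 10 + 3 = 13) = -1 (attained at k = 1)
  C[2][1] = min over k of (A[2][0] + B[0][1] = 4 + 4 = 8, A[2][1] + B[1][1] = -4 + 7 = 3, A[2][2] + B[2][1] = 10 + 0 = 10) = 3 (attained at k = 1)
  C[2][2] = min over k of (A[2][0] + B[0][2] = 4 + 5 = 9, A[2][1] + B[1][2] = -4 + 9 = 5, A[2][2] + B[2][2] = 10 + 0 = 10) = 5 (attained at k = 1)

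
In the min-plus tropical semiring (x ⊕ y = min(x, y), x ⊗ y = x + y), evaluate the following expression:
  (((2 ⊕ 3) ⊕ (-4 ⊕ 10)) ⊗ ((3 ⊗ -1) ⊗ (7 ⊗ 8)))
(((2 ⊕ 3) ⊕ (-4 ⊕ 10)) ⊗ ((3 ⊗ -1) ⊗ (7 ⊗ 8))) = 13

Expand innermost to outermost. Recall ⊕ takes the minimum of its arguments and ⊗ takes their sum. Working out the expression (((2 ⊕ 3) ⊕ (-4 ⊕ 10)) ⊗ ((3 ⊗ -1) ⊗ (7 ⊗ 8))) gives 13.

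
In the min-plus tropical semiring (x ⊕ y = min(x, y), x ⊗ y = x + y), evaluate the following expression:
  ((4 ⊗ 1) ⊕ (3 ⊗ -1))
((4 ⊗ 1) ⊕ (3 ⊗ -1)) = 2

Expand innermost to outermost. Recall ⊕ takes the minimum of its arguments and ⊗ takes their sum. Working out the expression ((4 ⊗ 1) ⊕ (3 ⊗ -1)) gives 2.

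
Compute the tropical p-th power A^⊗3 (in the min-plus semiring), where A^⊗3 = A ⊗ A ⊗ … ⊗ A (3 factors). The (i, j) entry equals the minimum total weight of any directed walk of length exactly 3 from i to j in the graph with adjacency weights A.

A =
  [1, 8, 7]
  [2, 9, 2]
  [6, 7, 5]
A^⊗3 =
  [3, 10, 9]
  [4, 11, 10]
  [8, 15, 14]

Each entry (A^⊗3)_ij equals the minimum over all length-3 walks i = v_0 → v_1 → … → v_3 = j of Σ_t A[v_t][v_{t+1}]. For example, for (i, j) = (0, 2) we minimise over 9 possible intermediate vertex sequences; the minimum is 9, attained along the walk 0 → 0 → 0 → 2.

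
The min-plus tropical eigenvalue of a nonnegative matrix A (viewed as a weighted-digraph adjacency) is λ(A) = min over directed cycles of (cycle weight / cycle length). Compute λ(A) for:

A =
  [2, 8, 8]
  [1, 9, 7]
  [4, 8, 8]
λ(A) = 2

Enumerate directed cycles and compute their means (weight / length). Sample:
  cycle 0 → 0: weight = 2, length = 1, mean = 2/1 ≈ 2.000
  cycle 1 → 1: weight = 9, length = 1, mean = 9/1 ≈ 9.000
  cycle 2 → 2: weight = 8, length = 1, mean = 8/1 ≈ 8.000
  cycle 0 → 1 → 0: weight = 9, length = 2, mean = 9/2 ≈ 4.500
  cycle 0 → 2 → 0: weight = 12, length = 2, mean = 12/2 ≈ 6.000
  cycle 1 → 0 → 1: weight = 9, length = 2, mean = 9/2 ≈ 4.500
Minimum mean = 2.000, attained e.g. along the cycle 0 → 0 with weight 2 and length 1. So λ(A) = 2/1 = 2.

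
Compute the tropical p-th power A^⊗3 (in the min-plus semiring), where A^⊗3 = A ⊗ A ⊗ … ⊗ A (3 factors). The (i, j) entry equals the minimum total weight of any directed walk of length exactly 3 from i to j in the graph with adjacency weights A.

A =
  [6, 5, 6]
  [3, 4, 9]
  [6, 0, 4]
A^⊗3 =
  [9, 10, 14]
  [11, 9, 13]
  [7, 8, 9]

Each entry (A^⊗3)_ij equals the minimum over all length-3 walks i = v_0 → v_1 → … → v_3 = j of Σ_t A[v_t][v_{t+1}]. For example, for (i, j) = (0, 2) we minimise over 9 possible intermediate vertex sequences; the minimum is 14, attained along the walk 0 → 1 → 0 → 2.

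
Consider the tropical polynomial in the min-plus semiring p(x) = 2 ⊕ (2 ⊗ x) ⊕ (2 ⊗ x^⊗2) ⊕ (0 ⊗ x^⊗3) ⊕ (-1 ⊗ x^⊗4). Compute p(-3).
p(-3) = -13

A tropical monomial a ⊗ x^⊗i evaluates to a + i · x. Evaluating each term at x = -3:
  Term 0 contributes 2 + 0 · -3 = 2
  Term 1 contributes 2 + 1 · -3 = -1
  Term 2 contributes 2 + 2 · -3 = -4
  Term 3 contributes 0 + 3 · -3 = -9
  Term 4 contributes -1 + 4 · -3 = -13
p(-3) = ⊕ of these = min[2, -1, -4, -9, -13] = -13.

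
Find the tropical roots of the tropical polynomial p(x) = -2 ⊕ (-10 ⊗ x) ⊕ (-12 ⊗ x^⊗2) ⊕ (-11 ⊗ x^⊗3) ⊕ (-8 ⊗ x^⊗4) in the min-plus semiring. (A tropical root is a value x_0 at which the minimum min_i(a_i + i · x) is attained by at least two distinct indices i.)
Roots: {-3, -1, 2, 8}

Each tropical root is a break point of the lower envelope of the lines y = a_i + i · x (there are 5 lines, with slopes 0, 1, ..., 4). Only the lines that attain the minimum somewhere contribute to roots; other lines are dominated. Here the surviving (envelope) indices are i = 4, i = 3, i = 2, i = 1, i = 0.
Intersections between consecutive envelope lines give the roots: for adjacent envelope indices i < j the intersection is x = (a_i − a_j) / (j − i). Reading off the sorted break points: {-3, -1, 2, 8}.
Verification: at each break x_0, at least two indices attain the minimum of min_i(a_i + i · x_0).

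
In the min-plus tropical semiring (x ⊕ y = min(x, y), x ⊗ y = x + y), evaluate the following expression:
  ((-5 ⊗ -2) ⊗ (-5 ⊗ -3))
((-5 ⊗ -2) ⊗ (-5 ⊗ -3)) = -15

Expand innermost to outermost. Recall ⊕ takes the minimum of its arguments and ⊗ takes their sum. Working out the expression ((-5 ⊗ -2) ⊗ (-5 ⊗ -3)) gives -15.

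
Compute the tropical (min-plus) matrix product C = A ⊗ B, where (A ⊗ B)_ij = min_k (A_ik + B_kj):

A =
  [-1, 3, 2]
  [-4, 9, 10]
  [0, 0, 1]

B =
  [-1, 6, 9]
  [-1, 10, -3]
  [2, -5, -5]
A ⊗ B =
  [-2, -3, -3]
  [-5, 2, 5]
  [-1, -4, -4]

Apply the min-plus product entry-by-entry:
  C[0][0] = min over k of (A[0][0] + B[0][0] = -1 + -1 = -2, A[0][1] + B[1][0] = 3 + -1 = 2, A[0][2] + B[2][0] = 2 + 2 = 4) = -2 (attained at k = 0)
  C[0][1] = min over k of (A[0][0] + B[0][1] = -1 + 6 = 5, A[0][1] + B[1][1] = 3 + 10 = 13, A[0][2] + B[2][1] = 2 + -5 = -3) = -3 (attained at k = 2)
  C[0][2] = min over k of (A[0][0] + B[0][2] = -1 + 9 = 8, A[0][1] + B[1][2] = 3 + -3 = 0, A[0][2] + B[2][2] = 2 + -5 = -3) = -3 (attained at k = 2)
  C[1][0] = min over k of (A[1][0] + B[0][0] = -4 + -1 = -5, A[1][1] + B[1][0] = 9 + -1 = 8, A[1][2] + B[2][0] = 10 + 2 = 12) = -5 (attained at k = 0)
  C[1][1] = min over k of (A[1][0] + B[0][1] = -4 + 6 = 2, A[1][1] + B[1][1] = 9 + 10 = 19, A[1][2] + B[2][1] = 10 + -5 = 5) = 2 (attained at k = 0)
  C[1][2] = min over k of (A[1][0] + B[0][2] = -4 + 9 = 5, A[1][1] + B[1][2] = 9 + -3 = 6, A[1][2] + B[2][2] = 10 + -5 = 5) = 5 (attained at k = 0)
  C[2][0] = min over k of (A[2][0] + B[0][0] = 0 + -1 = -1, A[2][1] + B[1][0] = 0 + -1 = -1, A[2][2] + B[2][0] = 1 + 2 = 3) = -1 (attained at k = 0)
  C[2][1] = min over k of (A[2][0] + B[0][1] = 0 + 6 = 6, A[2][1] + B[1][1] = 0 + 10 = 10, A[2][2] + B[2][1] = 1 + -5 = -4) = -4 (attained at k = 2)
  C[2][2] = min over k of (A[2][0] + B[0][2] = 0 + 9 = 9, A[2][1] + B[1][2] = 0 + -3 = -3, A[2][2] + B[2][2] = 1 + -5 = -4) = -4 (attained at k = 2)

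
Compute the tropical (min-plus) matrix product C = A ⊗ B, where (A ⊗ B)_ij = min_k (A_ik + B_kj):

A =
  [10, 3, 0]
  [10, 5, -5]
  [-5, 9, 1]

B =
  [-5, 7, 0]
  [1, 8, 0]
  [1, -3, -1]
A ⊗ B =
  [1, -3, -1]
  [-4, -8, -6]
  [-10, -2, -5]

Apply the min-plus product entry-by-entry:
  C[0][0] = min over k of (A[0][0] + B[0][0] = 10 + -5 = 5, A[0][1] + B[1][0] = 3 + 1 = 4, A[0][2] + B[2][0] = 0 + 1 = 1) = 1 (attained at k = 2)
  C[0][1] = min over k of (A[0][0] + B[0][1] = 10 + 7 = 17, A[0][1] + B[1][1] = 3 + 8 = 11, A[0][2] + B[2][1] = 0 + -3 = -3) = -3 (attained at k = 2)
  C[0][2] = min over k of (A[0][0] + B[0][2] = 10 + 0 = 10, A[0][1] + B[1][2] = 3 + 0 = 3, A[0][2] + B[2][2] = 0 + -1 = -1) = -1 (attained at k = 2)
  C[1][0] = min over k of (A[1][0] + B[0][0] = 10 + -5 = 5, A[1][1] + B[1][0] = 5 + 1 = 6, A[1][2] + B[2][0] = -5 + 1 = -4) = -4 (attained at k = 2)
  C[1][1] = min over k of (A[1][0] + B[0][1] = 10 + 7 = 17, A[1][1] + B[1][1] = 5 + 8 = 13, A[1][2] + B[2][1] = -5 + -3 = -8) = -8 (attained at k = 2)
  C[1][2] = min over k of (A[1][0] + B[0][2] = 10 + 0 = 10, A[1][1] + B[1][2] = 5 + 0 = 5, A[1][2] + B[2][2] = -5 + -1 = -6) = -6 (attained at k = 2)
  C[2][0] = min over k of (A[2][0] + B[0][0] = -5 + -5 = -10, A[2][1] + B[1][0] = 9 + 1 = 10, A[2][2] + B[2][0] = 1 + 1 = 2) = -10 (attained at k = 0)
  C[2][1] = min over k of (A[2][0] + B[0][1] = -5 + 7 = 2, A[2][1] + B[1][1] = 9 + 8 = 17, A[2][2] + B[2][1] = 1 + -3 = -2) = -2 (attained at k = 2)
  C[2][2] = min over k of (A[2][0] + B[0][2] = -5 + 0 = -5, A[2][1] + B[1][2] = 9 + 0 = 9, A[2][2] + B[2][2] = 1 + -1 = 0) = -5 (attained at k = 0)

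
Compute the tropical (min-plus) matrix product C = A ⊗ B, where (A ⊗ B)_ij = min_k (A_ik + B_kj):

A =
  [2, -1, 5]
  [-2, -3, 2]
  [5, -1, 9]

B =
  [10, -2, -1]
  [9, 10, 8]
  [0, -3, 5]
A ⊗ B =
  [5, 0, 1]
  [2, -4, -3]
  [8, 3, 4]

Apply the min-plus product entry-by-entry:
  C[0][0] = min over k of (A[0][0] + B[0][0] = 2 + 10 = 12, A[0][1] + B[1][0] = -1 + 9 = 8, A[0][2] + B[2][0] = 5 + 0 = 5) = 5 (attained at k = 2)
  C[0][1] = min over k of (A[0][0] + B[0][1] = 2 + -2 = 0, A[0][1] + B[1][1] = -1 + 10 = 9, A[0][2] + B[2][1] = 5 + -3 = 2) = 0 (attained at k = 0)
  C[0][2] = min over k of (A[0][0] + B[0][2] = 2 + -1 = 1, A[0][1] + B[1][2] = -1 + 8 = 7, A[0][2] + B[2][2] = 5 + 5 = 10) = 1 (attained at k = 0)
  C[1][0] = min over k of (A[1][0] + B[0][0] = -2 + 10 = 8, A[1][1] + B[1][0] = -3 + 9 = 6, A[1][2] + B[2][0] = 2 + 0 = 2) = 2 (attained at k = 2)
  C[1][1] = min over k of (A[1][0] + B[0][1] = -2 + -2 = -4, A[1][1] + B[1][1] = -3 + 10 = 7, A[1][2] + B[2][1] = 2 + -3 = -1) = -4 (attained at k = 0)
  C[1][2] = min over k of (A[1][0] + B[0][2] = -2 + -1 = -3, A[1][1] + B[1][2] = -3 + 8 = 5, A[1][2] + B[2][2] = 2 + 5 = 7) = -3 (attained at k = 0)
  C[2][0] = min over k of (A[2][0] + B[0][0] = 5 + 10 = 15, A[2][1] + B[1][0] = -1 + 9 = 8, A[2][2] + B[2][0] = 9 + 0 = 9) = 8 (attained at k = 1)
  C[2][1] = min over k of (A[2][0] + B[0][1] = 5 + -2 = 3, A[2][1] + B[1][1] = -1 + 10 = 9, A[2][2] + B[2][1] = 9 + -3 = 6) = 3 (attained at k = 0)
  C[2][2] = min over k of (A[2][0] + B[0][2] = 5 + -1 = 4, A[2][1] + B[1][2] = -1 + 8 = 7, A[2][2] + B[2][2] = 9 + 5 = 14) = 4 (attained at k = 0)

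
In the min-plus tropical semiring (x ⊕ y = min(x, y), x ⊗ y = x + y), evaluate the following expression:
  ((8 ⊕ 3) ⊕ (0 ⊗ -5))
((8 ⊕ 3) ⊕ (0 ⊗ -5)) = -5

Expand innermost to outermost. Recall ⊕ takes the minimum of its arguments and ⊗ takes their sum. Working out the expression ((8 ⊕ 3) ⊕ (0 ⊗ -5)) gives -5.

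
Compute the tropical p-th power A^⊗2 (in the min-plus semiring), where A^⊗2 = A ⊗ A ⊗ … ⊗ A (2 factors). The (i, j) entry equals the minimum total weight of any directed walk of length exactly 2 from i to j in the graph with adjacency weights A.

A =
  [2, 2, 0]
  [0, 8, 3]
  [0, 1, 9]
A^⊗2 =
  [0, 1, 2]
  [2, 2, 0]
  [1, 2, 0]

Each entry (A^⊗2)_ij equals the minimum over all length-2 walks i = v_0 → v_1 → … → v_2 = j of Σ_t A[v_t][v_{t+1}]. For example, for (i, j) = (0, 2) we minimise over 3 possible intermediate vertex sequences; the minimum is 2, attained along the walk 0 → 0 → 2.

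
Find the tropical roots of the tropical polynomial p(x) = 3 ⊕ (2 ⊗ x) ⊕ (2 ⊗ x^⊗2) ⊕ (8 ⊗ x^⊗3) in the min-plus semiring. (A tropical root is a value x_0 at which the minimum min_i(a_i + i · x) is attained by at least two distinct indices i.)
Roots: {-6, 0, 1}

Each tropical root is a break point of the lower envelope of the lines y = a_i + i · x (there are 4 lines, with slopes 0, 1, ..., 3). Only the lines that attain the minimum somewhere contribute to roots; other lines are dominated. Here the surviving (envelope) indices are i = 3, i = 2, i = 1, i = 0.
Intersections between consecutive envelope lines give the roots: for adjacent envelope indices i < j the intersection is x = (a_i − a_j) / (j − i). Reading off the sorted break points: {-6, 0, 1}.
Verification: at each break x_0, at least two indices attain the minimum of min_i(a_i + i · x_0).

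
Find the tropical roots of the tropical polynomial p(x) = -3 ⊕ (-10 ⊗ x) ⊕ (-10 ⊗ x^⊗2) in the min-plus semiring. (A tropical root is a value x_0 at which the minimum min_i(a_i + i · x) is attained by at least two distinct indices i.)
Roots: {0, 7}

Each tropical root is a break point of the lower envelope of the lines y = a_i + i · x (there are 3 lines, with slopes 0, 1, ..., 2). Only the lines that attain the minimum somewhere contribute to roots; other lines are dominated. Here the surviving (envelope) indices are i = 2, i = 1, i = 0.
Intersections between consecutive envelope lines give the roots: for adjacent envelope indices i < j the intersection is x = (a_i − a_j) / (j − i). Reading off the sorted break points: {0, 7}.
Verification: at each break x_0, at least two indices attain the minimum of min_i(a_i + i · x_0).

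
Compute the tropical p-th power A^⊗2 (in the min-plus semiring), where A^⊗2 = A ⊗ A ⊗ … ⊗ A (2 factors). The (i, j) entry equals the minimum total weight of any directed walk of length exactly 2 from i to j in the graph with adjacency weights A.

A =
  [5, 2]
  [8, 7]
A^⊗2 =
  [10, 7]
  [13, 10]

Each entry (A^⊗2)_ij equals the minimum over all length-2 walks i = v_0 → v_1 → … → v_2 = j of Σ_t A[v_t][v_{t+1}]. For example, for (i, j) = (0, 1) we minimise over 2 possible intermediate vertex sequences; the minimum is 7, attained along the walk 0 → 0 → 1.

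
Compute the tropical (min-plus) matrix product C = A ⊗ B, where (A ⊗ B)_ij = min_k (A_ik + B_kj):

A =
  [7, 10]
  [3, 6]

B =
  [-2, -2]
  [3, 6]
A ⊗ B =
  [5, 5]
  [1, 1]

Apply the min-plus product entry-by-entry:
  C[0][0] = min over k of (A[0][0] + B[0][0] = 7 + -2 = 5, A[0][1] + B[1][0] = 10 + 3 = 13) = 5 (attained at k = 0)
  C[0][1] = min over k of (A[0][0] + B[0][1] = 7 + -2 = 5, A[0][1] + B[1][1] = 10 + 6 = 16) = 5 (attained at k = 0)
  C[1][0] = min over k of (A[1][0] + B[0][0] = 3 + -2 = 1, A[1][1] + B[1][0] = 6 + 3 = 9) = 1 (attained at k = 0)
  C[1][1] = min over k of (A[1][0] + B[0][1] = 3 + -2 = 1, A[1][1] + B[1][1] = 6 + 6 = 12) = 1 (attained at k = 0)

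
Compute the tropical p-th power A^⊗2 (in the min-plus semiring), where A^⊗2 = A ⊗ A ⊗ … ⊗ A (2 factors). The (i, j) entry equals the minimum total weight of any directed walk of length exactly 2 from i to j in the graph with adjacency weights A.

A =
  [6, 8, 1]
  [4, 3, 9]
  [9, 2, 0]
A^⊗2 =
  [10, 3, 1]
  [7, 6, 5]
  [6, 2, 0]

Each entry (A^⊗2)_ij equals the minimum over all length-2 walks i = v_0 → v_1 → … → v_2 = j of Σ_t A[v_t][v_{t+1}]. For example, for (i, j) = (0, 2) we minimise over 3 possible intermediate vertex sequences; the minimum is 1, attained along the walk 0 → 2 → 2.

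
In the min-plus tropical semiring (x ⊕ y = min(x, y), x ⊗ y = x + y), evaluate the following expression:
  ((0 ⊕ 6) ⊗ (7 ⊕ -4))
((0 ⊕ 6) ⊗ (7 ⊕ -4)) = -4

Expand innermost to outermost. Recall ⊕ takes the minimum of its arguments and ⊗ takes their sum. Working out the expression ((0 ⊕ 6) ⊗ (7 ⊕ -4)) gives -4.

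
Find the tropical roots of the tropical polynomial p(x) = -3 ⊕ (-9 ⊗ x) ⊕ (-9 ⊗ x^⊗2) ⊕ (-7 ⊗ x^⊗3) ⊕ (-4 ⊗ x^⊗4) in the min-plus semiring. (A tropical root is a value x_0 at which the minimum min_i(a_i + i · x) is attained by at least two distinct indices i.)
Roots: {-3, -2, 0, 6}

Each tropical root is a break point of the lower envelope of the lines y = a_i + i · x (there are 5 lines, with slopes 0, 1, ..., 4). Only the lines that attain the minimum somewhere contribute to roots; other lines are dominated. Here the surviving (envelope) indices are i = 4, i = 3, i = 2, i = 1, i = 0.
Intersections between consecutive envelope lines give the roots: for adjacent envelope indices i < j the intersection is x = (a_i − a_j) / (j − i). Reading off the sorted break points: {-3, -2, 0, 6}.
Verification: at each break x_0, at least two indices attain the minimum of min_i(a_i + i · x_0).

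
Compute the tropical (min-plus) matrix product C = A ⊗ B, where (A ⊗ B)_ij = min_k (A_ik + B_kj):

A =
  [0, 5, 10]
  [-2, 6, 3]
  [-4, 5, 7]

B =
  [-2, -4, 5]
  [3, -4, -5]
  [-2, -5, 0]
A ⊗ B =
  [-2, -4, 0]
  [-4, -6, 1]
  [-6, -8, 0]

Apply the min-plus product entry-by-entry:
  C[0][0] = min over k of (A[0][0] + B[0][0] = 0 + -2 = -2, A[0][1] + B[1][0] = 5 + 3 = 8, A[0][2] + B[2][0] = 10 + -2 = 8) = -2 (attained at k = 0)
  C[0][1] = min over k of (A[0][0] + B[0][1] = 0 + -4 = -4, A[0][1] + B[1][1] = 5 + -4 = 1, A[0][2] + B[2][1] = 10 + -5 = 5) = -4 (attained at k = 0)
  C[0][2] = min over k of (A[0][0] + B[0][2] = 0 + 5 = 5, A[0][1] + B[1][2] = 5 + -5 = 0, A[0][2] + B[2][2] = 10 + 0 = 10) = 0 (attained at k = 1)
  C[1][0] = min over k of (A[1][0] + B[0][0] = -2 + -2 = -4, A[1][1] + B[1][0] = 6 + 3 = 9, A[1][2] + B[2][0] = 3 + -2 = 1) = -4 (attained at k = 0)
  C[1][1] = min over k of (A[1][0] + B[0][1] = -2 + -4 = -6, A[1][1] + B[1][1] = 6 + -4 = 2, A[1][2] + B[2][1] = 3 + -5 = -2) = -6 (attained at k = 0)
  C[1][2] = min over k of (A[1][0] + B[0][2] = -2 + 5 = 3, A[1][1] + B[1][2] = 6 + -5 = 1, A[1][2] + B[2][2] = 3 + 0 = 3) = 1 (attained at k = 1)
  C[2][0] = min over k of (A[2][0] + B[0][0] = -4 + -2 = -6, A[2][1] + B[1][0] = 5 + 3 = 8, A[2][2] + B[2][0] = 7 + -2 = 5) = -6 (attained at k = 0)
  C[2][1] = min over k of (A[2][0] + B[0][1] = -4 + -4 = -8, A[2][1] + B[1][1] = 5 + -4 = 1, A[2][2] + B[2][1] = 7 + -5 = 2) = -8 (attained at k = 0)
  C[2][2] = min over k of (A[2][0] + B[0][2] = -4 + 5 = 1, A[2][1] + B[1][2] = 5 + -5 = 0, A[2][2] + B[2][2] = 7 + 0 = 7) = 0 (attained at k = 1)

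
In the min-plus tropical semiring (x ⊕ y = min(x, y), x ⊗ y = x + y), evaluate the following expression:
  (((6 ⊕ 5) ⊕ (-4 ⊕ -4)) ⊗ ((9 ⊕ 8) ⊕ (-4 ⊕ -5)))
(((6 ⊕ 5) ⊕ (-4 ⊕ -4)) ⊗ ((9 ⊕ 8) ⊕ (-4 ⊕ -5))) = -9

Expand innermost to outermost. Recall ⊕ takes the minimum of its arguments and ⊗ takes their sum. Working out the expression (((6 ⊕ 5) ⊕ (-4 ⊕ -4)) ⊗ ((9 ⊕ 8) ⊕ (-4 ⊕ -5))) gives -9.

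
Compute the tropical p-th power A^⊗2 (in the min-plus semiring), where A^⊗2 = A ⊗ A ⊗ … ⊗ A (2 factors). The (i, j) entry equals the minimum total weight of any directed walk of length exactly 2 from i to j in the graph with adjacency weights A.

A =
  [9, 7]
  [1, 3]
A^⊗2 =
  [8, 10]
  [4, 6]

Each entry (A^⊗2)_ij equals the minimum over all length-2 walks i = v_0 → v_1 → … → v_2 = j of Σ_t A[v_t][v_{t+1}]. For example, for (i, j) = (0, 1) we minimise over 2 possible intermediate vertex sequences; the minimum is 10, attained along the walk 0 → 1 → 1.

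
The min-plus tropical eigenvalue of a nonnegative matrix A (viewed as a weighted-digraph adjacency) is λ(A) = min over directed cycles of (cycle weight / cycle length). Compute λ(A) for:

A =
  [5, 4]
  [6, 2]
λ(A) = 2

Enumerate directed cycles and compute their means (weight / length). Sample:
  cycle 0 → 0: weight = 5, length = 1, mean = 5/1 ≈ 5.000
  cycle 1 → 1: weight = 2, length = 1, mean = 2/1 ≈ 2.000
  cycle 0 → 1 → 0: weight = 10, length = 2, mean = 10/2 ≈ 5.000
  cycle 1 → 0 → 1: weight = 10, length = 2, mean = 10/2 ≈ 5.000
Minimum mean = 2.000, attained e.g. along the cycle 1 → 1 with weight 2 and length 1. So λ(A) = 2/1 = 2.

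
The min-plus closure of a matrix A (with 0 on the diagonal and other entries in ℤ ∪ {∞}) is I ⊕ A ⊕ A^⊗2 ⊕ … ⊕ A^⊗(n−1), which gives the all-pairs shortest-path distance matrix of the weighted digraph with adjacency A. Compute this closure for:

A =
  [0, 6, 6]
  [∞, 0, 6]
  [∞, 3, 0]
Closure =
  [0, 6, 6]
  [∞, 0, 6]
  [∞, 3, 0]

This is the Floyd-Warshall all-pairs shortest-path computation. For each intermediate vertex k = 0, 1, …, 2, update dist[i][j] ← min(dist[i][j], dist[i][k] + dist[k][j]). The final matrix gives, for each (i, j), the minimum total weight of any directed path from i to j (possibly empty when i = j).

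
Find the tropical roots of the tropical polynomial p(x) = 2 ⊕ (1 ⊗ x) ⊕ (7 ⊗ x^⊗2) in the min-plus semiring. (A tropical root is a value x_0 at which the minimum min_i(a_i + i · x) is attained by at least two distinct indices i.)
Roots: {-6, 1}

Each tropical root is a break point of the lower envelope of the lines y = a_i + i · x (there are 3 lines, with slopes 0, 1, ..., 2). Only the lines that attain the minimum somewhere contribute to roots; other lines are dominated. Here the surviving (envelope) indices are i = 2, i = 1, i = 0.
Intersections between consecutive envelope lines give the roots: for adjacent envelope indices i < j the intersection is x = (a_i − a_j) / (j − i). Reading off the sorted break points: {-6, 1}.
Verification: at each break x_0, at least two indices attain the minimum of min_i(a_i + i · x_0).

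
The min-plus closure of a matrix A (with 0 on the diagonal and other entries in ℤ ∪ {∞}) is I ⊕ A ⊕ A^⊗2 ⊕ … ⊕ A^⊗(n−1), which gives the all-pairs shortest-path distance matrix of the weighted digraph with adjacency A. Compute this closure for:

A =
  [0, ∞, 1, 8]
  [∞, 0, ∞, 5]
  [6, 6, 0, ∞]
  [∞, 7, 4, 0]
Closure =
  [0, 7, 1, 8]
  [15, 0, 9, 5]
  [6, 6, 0, 11]
  [10, 7, 4, 0]

This is the Floyd-Warshall all-pairs shortest-path computation. For each intermediate vertex k = 0, 1, …, 3, update dist[i][j] ← min(dist[i][j], dist[i][k] + dist[k][j]). The final matrix gives, for each (i, j), the minimum total weight of any directed path from i to j (possibly empty when i = j).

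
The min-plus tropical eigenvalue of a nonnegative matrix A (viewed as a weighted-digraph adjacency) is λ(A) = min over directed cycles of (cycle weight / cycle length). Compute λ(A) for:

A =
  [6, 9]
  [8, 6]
λ(A) = 6

Enumerate directed cycles and compute their means (weight / length). Sample:
  cycle 0 → 0: weight = 6, length = 1, mean = 6/1 ≈ 6.000
  cycle 1 → 1: weight = 6, length = 1, mean = 6/1 ≈ 6.000
  cycle 0 → 1 → 0: weight = 17, length = 2, mean = 17/2 ≈ 8.500
  cycle 1 → 0 → 1: weight = 17, length = 2, mean = 17/2 ≈ 8.500
Minimum mean = 6.000, attained e.g. along the cycle 0 → 0 with weight 6 and length 1. So λ(A) = 6/1 = 6.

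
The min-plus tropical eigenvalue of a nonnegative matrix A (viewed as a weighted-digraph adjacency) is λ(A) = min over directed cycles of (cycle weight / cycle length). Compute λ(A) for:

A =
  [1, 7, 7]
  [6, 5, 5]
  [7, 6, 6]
λ(A) = 1

Enumerate directed cycles and compute their means (weight / length). Sample:
  cycle 0 → 0: weight = 1, length = 1, mean = 1/1 ≈ 1.000
  cycle 1 → 1: weight = 5, length = 1, mean = 5/1 ≈ 5.000
  cycle 2 → 2: weight = 6, length = 1, mean = 6/1 ≈ 6.000
  cycle 0 → 1 → 0: weight = 13, length = 2, mean = 13/2 ≈ 6.500
  cycle 0 → 2 → 0: weight = 14, length = 2, mean = 14/2 ≈ 7.000
  cycle 1 → 0 → 1: weight = 13, length = 2, mean = 13/2 ≈ 6.500
Minimum mean = 1.000, attained e.g. along the cycle 0 → 0 with weight 1 and length 1. So λ(A) = 1/1 = 1.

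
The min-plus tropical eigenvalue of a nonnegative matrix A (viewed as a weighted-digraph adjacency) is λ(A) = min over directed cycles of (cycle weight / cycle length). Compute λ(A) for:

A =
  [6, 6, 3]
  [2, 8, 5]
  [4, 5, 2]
λ(A) = 2

Enumerate directed cycles and compute their means (weight / length). Sample:
  cycle 0 → 0: weight = 6, length = 1, mean = 6/1 ≈ 6.000
  cycle 1 → 1: weight = 8, length = 1, mean = 8/1 ≈ 8.000
  cycle 2 → 2: weight = 2, length = 1, mean = 2/1 ≈ 2.000
  cycle 0 → 1 → 0: weight = 8, length = 2, mean = 8/2 ≈ 4.000
  cycle 0 → 2 → 0: weight = 7, length = 2, mean = 7/2 ≈ 3.500
  cycle 1 → 0 → 1: weight = 8, length = 2, mean = 8/2 ≈ 4.000
Minimum mean = 2.000, attained e.g. along the cycle 2 → 2 with weight 2 and length 1. So λ(A) = 2/1 = 2.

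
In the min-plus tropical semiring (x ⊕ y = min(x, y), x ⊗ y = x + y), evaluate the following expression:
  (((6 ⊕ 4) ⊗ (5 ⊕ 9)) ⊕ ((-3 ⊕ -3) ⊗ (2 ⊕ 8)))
(((6 ⊕ 4) ⊗ (5 ⊕ 9)) ⊕ ((-3 ⊕ -3) ⊗ (2 ⊕ 8))) = -1

Expand innermost to outermost. Recall ⊕ takes the minimum of its arguments and ⊗ takes their sum. Working out the expression (((6 ⊕ 4) ⊗ (5 ⊕ 9)) ⊕ ((-3 ⊕ -3) ⊗ (2 ⊕ 8))) gives -1.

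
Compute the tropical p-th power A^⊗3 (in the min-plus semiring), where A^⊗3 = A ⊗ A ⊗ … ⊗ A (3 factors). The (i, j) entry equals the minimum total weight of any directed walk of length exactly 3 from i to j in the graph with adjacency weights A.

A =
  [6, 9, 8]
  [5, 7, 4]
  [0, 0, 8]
A^⊗3 =
  [13, 13, 12]
  [9, 11, 8]
  [4, 4, 11]

Each entry (A^⊗3)_ij equals the minimum over all length-3 walks i = v_0 → v_1 → … → v_3 = j of Σ_t A[v_t][v_{t+1}]. For example, for (i, j) = (0, 2) we minimise over 9 possible intermediate vertex sequences; the minimum is 12, attained along the walk 0 → 2 → 1 → 2.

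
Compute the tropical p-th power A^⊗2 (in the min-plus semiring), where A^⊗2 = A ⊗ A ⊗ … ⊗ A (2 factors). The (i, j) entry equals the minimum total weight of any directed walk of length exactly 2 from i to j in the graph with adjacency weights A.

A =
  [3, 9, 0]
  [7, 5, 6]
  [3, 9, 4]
A^⊗2 =
  [3, 9, 3]
  [9, 10, 7]
  [6, 12, 3]

Each entry (A^⊗2)_ij equals the minimum over all length-2 walks i = v_0 → v_1 → … → v_2 = j of Σ_t A[v_t][v_{t+1}]. For example, for (i, j) = (0, 2) we minimise over 3 possible intermediate vertex sequences; the minimum is 3, attained along the walk 0 → 0 → 2.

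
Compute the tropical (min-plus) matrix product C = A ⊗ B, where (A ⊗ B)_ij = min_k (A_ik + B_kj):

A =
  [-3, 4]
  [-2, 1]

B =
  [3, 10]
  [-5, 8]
A ⊗ B =
  [-1, 7]
  [-4, 8]

Apply the min-plus product entry-by-entry:
  C[0][0] = min over k of (A[0][0] + B[0][0] = -3 + 3 = 0, A[0][1] + B[1][0] = 4 + -5 = -1) = -1 (attained at k = 1)
  C[0][1] = min over k of (A[0][0] + B[0][1] = -3 + 10 = 7, A[0][1] + B[1][1] = 4 + 8 = 12) = 7 (attained at k = 0)
  C[1][0] = min over k of (A[1][0] + B[0][0] = -2 + 3 = 1, A[1][1] + B[1][0] = 1 + -5 = -4) = -4 (attained at k = 1)
  C[1][1] = min over k of (A[1][0] + B[0][1] = -2 + 10 = 8, A[1][1] + B[1][1] = 1 + 8 = 9) = 8 (attained at k = 0)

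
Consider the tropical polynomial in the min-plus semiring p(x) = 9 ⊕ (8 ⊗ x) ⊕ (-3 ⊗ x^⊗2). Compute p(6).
p(6) = 9

A tropical monomial a ⊗ x^⊗i evaluates to a + i · x. Evaluating each term at x = 6:
  Term 0 contributes 9 + 0 · 6 = 9
  Term 1 contributes 8 + 1 · 6 = 14
  Term 2 contributes -3 + 2 · 6 = 9
p(6) = ⊕ of these = min[9, 14, 9] = 9.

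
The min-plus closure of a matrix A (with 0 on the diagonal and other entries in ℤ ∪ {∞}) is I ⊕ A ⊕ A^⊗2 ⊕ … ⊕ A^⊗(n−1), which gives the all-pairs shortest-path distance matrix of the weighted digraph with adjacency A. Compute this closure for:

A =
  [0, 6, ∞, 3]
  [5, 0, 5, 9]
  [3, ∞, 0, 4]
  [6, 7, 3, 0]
Closure =
  [0, 6, 6, 3]
  [5, 0, 5, 8]
  [3, 9, 0, 4]
  [6, 7, 3, 0]

This is the Floyd-Warshall all-pairs shortest-path computation. For each intermediate vertex k = 0, 1, …, 3, update dist[i][j] ← min(dist[i][j], dist[i][k] + dist[k][j]). The final matrix gives, for each (i, j), the minimum total weight of any directed path from i to j (possibly empty when i = j).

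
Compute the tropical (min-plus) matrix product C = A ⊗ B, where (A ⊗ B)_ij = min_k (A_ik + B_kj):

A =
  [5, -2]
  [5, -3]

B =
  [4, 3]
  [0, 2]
A ⊗ B =
  [-2, 0]
  [-3, -1]

Apply the min-plus product entry-by-entry:
  C[0][0] = min over k of (A[0][0] + B[0][0] = 5 + 4 = 9, A[0][1] + B[1][0] = -2 + 0 = -2) = -2 (attained at k = 1)
  C[0][1] = min over k of (A[0][0] + B[0][1] = 5 + 3 = 8, A[0][1] + B[1][1] = -2 + 2 = 0) = 0 (attained at k = 1)
  C[1][0] = min over k of (A[1][0] + B[0][0] = 5 + 4 = 9, A[1][1] + B[1][0] = -3 + 0 = -3) = -3 (attained at k = 1)
  C[1][1] = min over k of (A[1][0] + B[0][1] = 5 + 3 = 8, A[1][1] + B[1][1] = -3 + 2 = -1) = -1 (attained at k = 1)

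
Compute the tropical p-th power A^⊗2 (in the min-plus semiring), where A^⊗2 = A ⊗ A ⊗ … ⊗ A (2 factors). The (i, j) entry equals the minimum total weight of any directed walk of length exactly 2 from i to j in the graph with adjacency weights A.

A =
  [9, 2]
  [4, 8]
A^⊗2 =
  [6, 10]
  [12, 6]

Each entry (A^⊗2)_ij equals the minimum over all length-2 walks i = v_0 → v_1 → … → v_2 = j of Σ_t A[v_t][v_{t+1}]. For example, for (i, j) = (0, 1) we minimise over 2 possible intermediate vertex sequences; the minimum is 10, attained along the walk 0 → 1 → 1.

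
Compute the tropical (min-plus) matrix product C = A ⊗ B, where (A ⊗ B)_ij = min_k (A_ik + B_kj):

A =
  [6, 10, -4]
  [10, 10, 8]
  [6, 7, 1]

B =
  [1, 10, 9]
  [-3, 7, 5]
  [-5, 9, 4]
A ⊗ B =
  [-9, 5, 0]
  [3, 17, 12]
  [-4, 10, 5]

Apply the min-plus product entry-by-entry:
  C[0][0] = min over k of (A[0][0] + B[0][0] = 6 + 1 = 7, A[0][1] + B[1][0] = 10 + -3 = 7, A[0][2] + B[2][0] = -4 + -5 = -9) = -9 (attained at k = 2)
  C[0][1] = min over k of (A[0][0] + B[0][1] = 6 + 10 = 16, A[0][1] + B[1][1] = 10 + 7 = 17, A[0][2] + B[2][1] = -4 + 9 = 5) = 5 (attained at k = 2)
  C[0][2] = min over k of (A[0][0] + B[0][2] = 6 + 9 = 15, A[0][1] + B[1][2] = 10 + 5 = 15, A[0][2] + B[2][2] = -4 + 4 = 0) = 0 (attained at k = 2)
  C[1][0] = min over k of (A[1][0] + B[0][0] = 10 + 1 = 11, A[1][1] + B[1][0] = 10 + -3 = 7, A[1][2] + B[2][0] = 8 + -5 = 3) = 3 (attained at k = 2)
  C[1][1] = min over k of (A[1][0] + B[0][1] = 10 + 10 = 20, A[1][1] + B[1][1] = 10 + 7 = 17, A[1][2] + B[2][1] = 8 + 9 = 17) = 17 (attained at k = 1)
  C[1][2] = min over k of (A[1][0] + B[0][2] = 10 + 9 = 19, A[1][1] + B[1][2] = 10 + 5 = 15, A[1][2] + B[2][2] = 8 + 4 = 12) = 12 (attained at k = 2)
  C[2][0] = min over k of (A[2][0] + B[0][0] = 6 + 1 = 7, A[2][1] + B[1][0] = 7 + -3 = 4, A[2][2] + B[2][0] = 1 + -5 = -4) = -4 (attained at k = 2)
  C[2][1] = min over k of (A[2][0] + B[0][1] = 6 + 10 = 16, A[2][1] + B[1][1] = 7 + 7 = 14, A[2][2] + B[2][1] = 1 + 9 = 10) = 10 (attained at k = 2)
  C[2][2] = min over k of (A[2][0] + B[0][2] = 6 + 9 = 15, A[2][1] + B[1][2] = 7 + 5 = 12, A[2][2] + B[2][2] = 1 + 4 = 5) = 5 (attained at k = 2)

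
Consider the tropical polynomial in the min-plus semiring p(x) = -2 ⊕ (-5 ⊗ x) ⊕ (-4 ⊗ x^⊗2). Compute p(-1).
p(-1) = -6

A tropical monomial a ⊗ x^⊗i evaluates to a + i · x. Evaluating each term at x = -1:
  Term 0 contributes -2 + 0 · -1 = -2
  Term 1 contributes -5 + 1 · -1 = -6
  Term 2 contributes -4 + 2 · -1 = -6
p(-1) = ⊕ of these = min[-2, -6, -6] = -6.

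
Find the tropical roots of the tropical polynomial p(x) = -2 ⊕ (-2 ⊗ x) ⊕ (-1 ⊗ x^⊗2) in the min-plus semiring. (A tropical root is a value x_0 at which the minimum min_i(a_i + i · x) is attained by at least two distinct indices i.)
Roots: {-1, 0}

Each tropical root is a break point of the lower envelope of the lines y = a_i + i · x (there are 3 lines, with slopes 0, 1, ..., 2). Only the lines that attain the minimum somewhere contribute to roots; other lines are dominated. Here the surviving (envelope) indices are i = 2, i = 1, i = 0.
Intersections between consecutive envelope lines give the roots: for adjacent envelope indices i < j the intersection is x = (a_i − a_j) / (j − i). Reading off the sorted break points: {-1, 0}.
Verification: at each break x_0, at least two indices attain the minimum of min_i(a_i + i · x_0).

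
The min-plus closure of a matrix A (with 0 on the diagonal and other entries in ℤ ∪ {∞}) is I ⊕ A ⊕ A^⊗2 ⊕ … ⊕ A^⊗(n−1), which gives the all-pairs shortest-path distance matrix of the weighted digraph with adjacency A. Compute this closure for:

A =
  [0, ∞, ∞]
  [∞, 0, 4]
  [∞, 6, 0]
Closure =
  [0, ∞, ∞]
  [∞, 0, 4]
  [∞, 6, 0]

This is the Floyd-Warshall all-pairs shortest-path computation. For each intermediate vertex k = 0, 1, …, 2, update dist[i][j] ← min(dist[i][j], dist[i][k] + dist[k][j]). The final matrix gives, for each (i, j), the minimum total weight of any directed path from i to j (possibly empty when i = j).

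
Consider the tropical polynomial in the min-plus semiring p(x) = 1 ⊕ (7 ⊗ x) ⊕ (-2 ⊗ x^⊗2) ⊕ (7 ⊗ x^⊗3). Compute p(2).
p(2) = 1

A tropical monomial a ⊗ x^⊗i evaluates to a + i · x. Evaluating each term at x = 2:
  Term 0 contributes 1 + 0 · 2 = 1
  Term 1 contributes 7 + 1 · 2 = 9
  Term 2 contributes -2 + 2 · 2 = 2
  Term 3 contributes 7 + 3 · 2 = 13
p(2) = ⊕ of these = min[1, 9, 2, 13] = 1.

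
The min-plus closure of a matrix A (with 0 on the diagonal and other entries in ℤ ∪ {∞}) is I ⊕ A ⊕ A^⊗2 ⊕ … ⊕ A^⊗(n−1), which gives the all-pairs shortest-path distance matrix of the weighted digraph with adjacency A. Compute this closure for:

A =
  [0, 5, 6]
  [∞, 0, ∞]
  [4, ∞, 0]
Closure =
  [0, 5, 6]
  [∞, 0, ∞]
  [4, 9, 0]

This is the Floyd-Warshall all-pairs shortest-path computation. For each intermediate vertex k = 0, 1, …, 2, update dist[i][j] ← min(dist[i][j], dist[i][k] + dist[k][j]). The final matrix gives, for each (i, j), the minimum total weight of any directed path from i to j (possibly empty when i = j).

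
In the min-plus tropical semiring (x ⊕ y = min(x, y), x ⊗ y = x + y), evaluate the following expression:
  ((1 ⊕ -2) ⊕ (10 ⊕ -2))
((1 ⊕ -2) ⊕ (10 ⊕ -2)) = -2

Expand innermost to outermost. Recall ⊕ takes the minimum of its arguments and ⊗ takes their sum. Working out the expression ((1 ⊕ -2) ⊕ (10 ⊕ -2)) gives -2.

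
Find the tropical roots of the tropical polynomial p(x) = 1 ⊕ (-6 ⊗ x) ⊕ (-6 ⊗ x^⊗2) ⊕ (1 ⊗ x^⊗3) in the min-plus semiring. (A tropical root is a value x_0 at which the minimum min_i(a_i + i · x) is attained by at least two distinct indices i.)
Roots: {-7, 0, 7}

Each tropical root is a break point of the lower envelope of the lines y = a_i + i · x (there are 4 lines, with slopes 0, 1, ..., 3). Only the lines that attain the minimum somewhere contribute to roots; other lines are dominated. Here the surviving (envelope) indices are i = 3, i = 2, i = 1, i = 0.
Intersections between consecutive envelope lines give the roots: for adjacent envelope indices i < j the intersection is x = (a_i − a_j) / (j − i). Reading off the sorted break points: {-7, 0, 7}.
Verification: at each break x_0, at least two indices attain the minimum of min_i(a_i + i · x_0).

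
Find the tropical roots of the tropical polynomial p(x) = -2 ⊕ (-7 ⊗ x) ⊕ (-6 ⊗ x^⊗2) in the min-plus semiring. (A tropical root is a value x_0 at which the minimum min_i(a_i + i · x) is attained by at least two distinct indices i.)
Roots: {-1, 5}

Each tropical root is a break point of the lower envelope of the lines y = a_i + i · x (there are 3 lines, with slopes 0, 1, ..., 2). Only the lines that attain the minimum somewhere contribute to roots; other lines are dominated. Here the surviving (envelope) indices are i = 2, i = 1, i = 0.
Intersections between consecutive envelope lines give the roots: for adjacent envelope indices i < j the intersection is x = (a_i − a_j) / (j − i). Reading off the sorted break points: {-1, 5}.
Verification: at each break x_0, at least two indices attain the minimum of min_i(a_i + i · x_0).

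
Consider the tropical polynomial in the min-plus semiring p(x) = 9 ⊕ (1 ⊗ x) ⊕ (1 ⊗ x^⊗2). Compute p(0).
p(0) = 1

A tropical monomial a ⊗ x^⊗i evaluates to a + i · x. Evaluating each term at x = 0:
  Term 0 contributes 9 + 0 · 0 = 9
  Term 1 contributes 1 + 1 · 0 = 1
  Term 2 contributes 1 + 2 · 0 = 1
p(0) = ⊕ of these = min[9, 1, 1] = 1.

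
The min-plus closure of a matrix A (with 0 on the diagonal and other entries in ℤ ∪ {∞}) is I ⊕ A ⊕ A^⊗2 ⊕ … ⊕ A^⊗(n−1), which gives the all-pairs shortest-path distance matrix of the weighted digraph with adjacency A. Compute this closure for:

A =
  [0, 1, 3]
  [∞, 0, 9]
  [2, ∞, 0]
Closure =
  [0, 1, 3]
  [11, 0, 9]
  [2, 3, 0]

This is the Floyd-Warshall all-pairs shortest-path computation. For each intermediate vertex k = 0, 1, …, 2, update dist[i][j] ← min(dist[i][j], dist[i][k] + dist[k][j]). The final matrix gives, for each (i, j), the minimum total weight of any directed path from i to j (possibly empty when i = j).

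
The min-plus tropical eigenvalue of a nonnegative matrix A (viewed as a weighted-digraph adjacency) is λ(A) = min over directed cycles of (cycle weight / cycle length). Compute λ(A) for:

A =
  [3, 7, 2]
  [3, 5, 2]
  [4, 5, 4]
λ(A) = 3

Enumerate directed cycles and compute their means (weight / length). Sample:
  cycle 0 → 0: weight = 3, length = 1, mean = 3/1 ≈ 3.000
  cycle 1 → 1: weight = 5, length = 1, mean = 5/1 ≈ 5.000
  cycle 2 → 2: weight = 4, length = 1, mean = 4/1 ≈ 4.000
  cycle 0 → 1 → 0: weight = 10, length = 2, mean = 10/2 ≈ 5.000
  cycle 0 → 2 → 0: weight = 6, length = 2, mean = 6/2 ≈ 3.000
  cycle 1 → 0 → 1: weight = 10, length = 2, mean = 10/2 ≈ 5.000
Minimum mean = 3.000, attained e.g. along the cycle 0 → 0 with weight 3 and length 1. So λ(A) = 3/1 = 3.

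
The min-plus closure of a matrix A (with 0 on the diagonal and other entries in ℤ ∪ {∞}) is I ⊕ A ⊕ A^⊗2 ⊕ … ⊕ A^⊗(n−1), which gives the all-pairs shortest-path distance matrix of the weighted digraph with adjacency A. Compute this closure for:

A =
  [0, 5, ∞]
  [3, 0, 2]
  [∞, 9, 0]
Closure =
  [0, 5, 7]
  [3, 0, 2]
  [12, 9, 0]

This is the Floyd-Warshall all-pairs shortest-path computation. For each intermediate vertex k = 0, 1, …, 2, update dist[i][j] ← min(dist[i][j], dist[i][k] + dist[k][j]). The final matrix gives, for each (i, j), the minimum total weight of any directed path from i to j (possibly empty when i = j).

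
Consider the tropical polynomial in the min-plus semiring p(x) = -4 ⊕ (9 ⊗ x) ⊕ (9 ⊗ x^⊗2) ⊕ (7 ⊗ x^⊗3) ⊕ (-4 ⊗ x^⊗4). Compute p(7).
p(7) = -4

A tropical monomial a ⊗ x^⊗i evaluates to a + i · x. Evaluating each term at x = 7:
  Term 0 contributes -4 + 0 · 7 = -4
  Term 1 contributes 9 + 1 · 7 = 16
  Term 2 contributes 9 + 2 · 7 = 23
  Term 3 contributes 7 + 3 · 7 = 28
  Term 4 contributes -4 + 4 · 7 = 24
p(7) = ⊕ of these = min[-4, 16, 23, 28, 24] = -4.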